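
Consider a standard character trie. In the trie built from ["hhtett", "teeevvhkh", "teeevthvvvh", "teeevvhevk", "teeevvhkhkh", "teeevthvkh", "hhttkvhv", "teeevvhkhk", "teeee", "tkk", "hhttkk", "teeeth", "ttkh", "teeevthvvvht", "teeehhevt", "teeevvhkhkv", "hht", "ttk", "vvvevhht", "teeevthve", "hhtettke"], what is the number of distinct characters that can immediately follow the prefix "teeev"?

2

Follow the path "teeev" to its node, then look at its outgoing edges.
Distinct next characters after "teeev": t, v.
That node has 2 child edges.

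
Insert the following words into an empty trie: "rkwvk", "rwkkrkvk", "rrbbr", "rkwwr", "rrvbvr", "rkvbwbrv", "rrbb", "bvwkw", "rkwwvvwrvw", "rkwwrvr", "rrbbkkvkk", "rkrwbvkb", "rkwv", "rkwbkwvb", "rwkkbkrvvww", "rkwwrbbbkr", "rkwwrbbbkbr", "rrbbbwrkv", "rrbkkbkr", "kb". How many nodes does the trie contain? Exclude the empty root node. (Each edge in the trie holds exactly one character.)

83

Insert word by word; a character creates a node only if that edge doesn't already exist:
  "rkwvk" → 5 new (r, k, w, v, k)
  "rwkkrkvk" → prefix "r" already present; 7 new (w, k, k, r, k, v, k)
  "rrbbr" → prefix "r" already present; 4 new (r, b, b, r)
  "rkwwr" → prefix "rkw" already present; 2 new (w, r)
  "rrvbvr" → prefix "rr" already present; 4 new (v, b, v, r)
  "rkvbwbrv" → prefix "rk" already present; 6 new (v, b, w, b, r, v)
  "rrbb" → prefix "rrbb" already present; 0 new (none)
  "bvwkw" → 5 new (b, v, w, k, w)
  "rkwwvvwrvw" → prefix "rkww" already present; 6 new (v, v, w, r, v, w)
  "rkwwrvr" → prefix "rkwwr" already present; 2 new (v, r)
  "rrbbkkvkk" → prefix "rrbb" already present; 5 new (k, k, v, k, k)
  "rkrwbvkb" → prefix "rk" already present; 6 new (r, w, b, v, k, b)
  "rkwv" → prefix "rkwv" already present; 0 new (none)
  "rkwbkwvb" → prefix "rkw" already present; 5 new (b, k, w, v, b)
  "rwkkbkrvvww" → prefix "rwkk" already present; 7 new (b, k, r, v, v, w, w)
  "rkwwrbbbkr" → prefix "rkwwr" already present; 5 new (b, b, b, k, r)
  "rkwwrbbbkbr" → prefix "rkwwrbbbk" already present; 2 new (b, r)
  "rrbbbwrkv" → prefix "rrbb" already present; 5 new (b, w, r, k, v)
  "rrbkkbkr" → prefix "rrb" already present; 5 new (k, k, b, k, r)
  "kb" → 2 new (k, b)
Total nodes = 5 + 7 + 4 + 2 + 4 + 6 + 0 + 5 + 6 + 2 + 5 + 6 + 0 + 5 + 7 + 5 + 2 + 5 + 5 + 2 = 83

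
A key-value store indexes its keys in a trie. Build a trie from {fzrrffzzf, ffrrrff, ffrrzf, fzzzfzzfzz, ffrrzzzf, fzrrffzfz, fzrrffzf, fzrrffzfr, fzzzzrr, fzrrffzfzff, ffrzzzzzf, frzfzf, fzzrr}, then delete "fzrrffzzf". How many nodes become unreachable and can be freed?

Walk "fzrrffzzf" from the leaf back toward the root, removing each node that no remaining word uses.
The suffix "zf" (2 nodes) is used only by "fzrrffzzf"; the node for "fzrrffz" still has the child "f", so pruning stops there.
Nodes removed: 2

2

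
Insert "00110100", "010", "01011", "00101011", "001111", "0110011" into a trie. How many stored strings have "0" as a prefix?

Walk to "0"; the words in its subtree are exactly those with that prefix.
Matches: "00101011", "00110100", "001111", "010", "01011", "0110011"
Count: 6

6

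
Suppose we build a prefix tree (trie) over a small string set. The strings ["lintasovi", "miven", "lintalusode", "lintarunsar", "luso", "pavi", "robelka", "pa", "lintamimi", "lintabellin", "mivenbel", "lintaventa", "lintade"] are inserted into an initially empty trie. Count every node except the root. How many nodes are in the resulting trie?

60

Insert word by word; a character creates a node only if that edge doesn't already exist:
  "lintasovi" → 9 new (l, i, n, t, a, s, o, v, i)
  "miven" → 5 new (m, i, v, e, n)
  "lintalusode" → prefix "linta" already present; 6 new (l, u, s, o, d, e)
  "lintarunsar" → prefix "linta" already present; 6 new (r, u, n, s, a, r)
  "luso" → prefix "l" already present; 3 new (u, s, o)
  "pavi" → 4 new (p, a, v, i)
  "robelka" → 7 new (r, o, b, e, l, k, a)
  "pa" → prefix "pa" already present; 0 new (none)
  "lintamimi" → prefix "linta" already present; 4 new (m, i, m, i)
  "lintabellin" → prefix "linta" already present; 6 new (b, e, l, l, i, n)
  "mivenbel" → prefix "miven" already present; 3 new (b, e, l)
  "lintaventa" → prefix "linta" already present; 5 new (v, e, n, t, a)
  "lintade" → prefix "linta" already present; 2 new (d, e)
Total nodes = 9 + 5 + 6 + 6 + 3 + 4 + 7 + 0 + 4 + 6 + 3 + 5 + 2 = 60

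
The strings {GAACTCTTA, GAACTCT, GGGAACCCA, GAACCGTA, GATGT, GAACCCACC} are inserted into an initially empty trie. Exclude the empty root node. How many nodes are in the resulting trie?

For each word, the new-node count is its length minus the longest prefix already in the trie:
  "GAACTCTTA" → 9 new (G, A, A, C, T, C, T, T, A)
  "GAACTCT" → prefix "GAACTCT" already present; 0 new (none)
  "GGGAACCCA" → prefix "G" already present; 8 new (G, G, A, A, C, C, C, A)
  "GAACCGTA" → prefix "GAAC" already present; 4 new (C, G, T, A)
  "GATGT" → prefix "GA" already present; 3 new (T, G, T)
  "GAACCCACC" → prefix "GAACC" already present; 4 new (C, A, C, C)
Total nodes = 9 + 0 + 8 + 4 + 3 + 4 = 28

28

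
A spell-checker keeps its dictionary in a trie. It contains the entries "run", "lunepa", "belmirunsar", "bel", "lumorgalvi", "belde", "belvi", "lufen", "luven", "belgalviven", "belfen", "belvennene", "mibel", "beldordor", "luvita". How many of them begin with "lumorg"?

Walk to "lumorg"; the words in its subtree are exactly those with that prefix.
Words under "lumorg": lumorgalvi
Count: 1

1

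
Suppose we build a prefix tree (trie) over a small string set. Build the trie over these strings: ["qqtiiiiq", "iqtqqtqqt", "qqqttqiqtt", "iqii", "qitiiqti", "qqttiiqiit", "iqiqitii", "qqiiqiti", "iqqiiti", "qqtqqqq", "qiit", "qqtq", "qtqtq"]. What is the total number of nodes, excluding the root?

For each word, the new-node count is its length minus the longest prefix already in the trie:
  "qqtiiiiq" → 8 new (q, q, t, i, i, i, i, q)
  "iqtqqtqqt" → 9 new (i, q, t, q, q, t, q, q, t)
  "qqqttqiqtt" → prefix "qq" already present; 8 new (q, t, t, q, i, q, t, t)
  "iqii" → prefix "iq" already present; 2 new (i, i)
  "qitiiqti" → prefix "q" already present; 7 new (i, t, i, i, q, t, i)
  "qqttiiqiit" → prefix "qqt" already present; 7 new (t, i, i, q, i, i, t)
  "iqiqitii" → prefix "iqi" already present; 5 new (q, i, t, i, i)
  "qqiiqiti" → prefix "qq" already present; 6 new (i, i, q, i, t, i)
  "iqqiiti" → prefix "iq" already present; 5 new (q, i, i, t, i)
  "qqtqqqq" → prefix "qqt" already present; 4 new (q, q, q, q)
  "qiit" → prefix "qi" already present; 2 new (i, t)
  "qqtq" → prefix "qqtq" already present; 0 new (none)
  "qtqtq" → prefix "q" already present; 4 new (t, q, t, q)
Total nodes = 8 + 9 + 8 + 2 + 7 + 7 + 5 + 6 + 5 + 4 + 2 + 0 + 4 = 67

67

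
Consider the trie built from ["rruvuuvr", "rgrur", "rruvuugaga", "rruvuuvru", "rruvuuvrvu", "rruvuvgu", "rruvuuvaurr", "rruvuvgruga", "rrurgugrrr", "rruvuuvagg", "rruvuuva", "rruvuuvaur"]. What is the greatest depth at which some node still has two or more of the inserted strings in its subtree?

Equivalently: take the maximum, over all pairs, of their longest common prefix length.
e.g. "rruvuuvaur" and "rruvuuvaurr" share the prefix "rruvuuvaur" of length 10; no pair shares a longer one.
Longest shared-prefix length: 10

10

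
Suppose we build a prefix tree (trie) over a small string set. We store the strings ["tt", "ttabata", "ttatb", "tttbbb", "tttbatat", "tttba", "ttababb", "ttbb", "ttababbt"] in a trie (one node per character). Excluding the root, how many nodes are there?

22

Count nodes per top-level branch (shared prefixes stored once):
  't'-branch (tt, ttababb, ttababbt, ttabata, ttatb, ttbb, tttba, tttbatat, tttbbb): 22 nodes
Sum: 22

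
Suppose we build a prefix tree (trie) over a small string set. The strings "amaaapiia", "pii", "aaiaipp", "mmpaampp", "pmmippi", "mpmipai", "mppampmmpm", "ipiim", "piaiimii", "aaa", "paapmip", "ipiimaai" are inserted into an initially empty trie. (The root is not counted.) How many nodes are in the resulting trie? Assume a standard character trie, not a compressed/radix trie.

67

For each word, the new-node count is its length minus the longest prefix already in the trie:
  "amaaapiia" → 9 new (a, m, a, a, a, p, i, i, a)
  "pii" → 3 new (p, i, i)
  "aaiaipp" → prefix "a" already present; 6 new (a, i, a, i, p, p)
  "mmpaampp" → 8 new (m, m, p, a, a, m, p, p)
  "pmmippi" → prefix "p" already present; 6 new (m, m, i, p, p, i)
  "mpmipai" → prefix "m" already present; 6 new (p, m, i, p, a, i)
  "mppampmmpm" → prefix "mp" already present; 8 new (p, a, m, p, m, m, p, m)
  "ipiim" → 5 new (i, p, i, i, m)
  "piaiimii" → prefix "pi" already present; 6 new (a, i, i, m, i, i)
  "aaa" → prefix "aa" already present; 1 new (a)
  "paapmip" → prefix "p" already present; 6 new (a, a, p, m, i, p)
  "ipiimaai" → prefix "ipiim" already present; 3 new (a, a, i)
Total nodes = 9 + 3 + 6 + 8 + 6 + 6 + 8 + 5 + 6 + 1 + 6 + 3 = 67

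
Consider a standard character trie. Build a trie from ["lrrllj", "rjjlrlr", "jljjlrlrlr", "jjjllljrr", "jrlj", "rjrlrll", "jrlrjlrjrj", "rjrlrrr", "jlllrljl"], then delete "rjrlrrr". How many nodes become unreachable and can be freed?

2

A node on "rjrlrrr"'s path can go only if nothing else ends at it or branches off below it.
The suffix "rr" (2 nodes) is used only by "rjrlrrr"; the node for "rjrlr" still has the child "l", so pruning stops there.
Nodes removed: 2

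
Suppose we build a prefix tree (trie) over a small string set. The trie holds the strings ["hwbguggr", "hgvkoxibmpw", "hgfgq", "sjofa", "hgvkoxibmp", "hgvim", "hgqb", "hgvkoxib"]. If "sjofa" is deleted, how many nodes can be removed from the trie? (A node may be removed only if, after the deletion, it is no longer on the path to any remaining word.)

Walk "sjofa" from the leaf back toward the root, removing each node that no remaining word uses.
No other word shares any prefix with "sjofa", so all 5 of its nodes go.
Nodes removed: 5

5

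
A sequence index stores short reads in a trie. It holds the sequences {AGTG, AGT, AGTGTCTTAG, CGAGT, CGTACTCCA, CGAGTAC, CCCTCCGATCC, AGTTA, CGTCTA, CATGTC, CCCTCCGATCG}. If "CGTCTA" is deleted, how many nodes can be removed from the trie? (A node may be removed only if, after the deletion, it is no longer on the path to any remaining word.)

3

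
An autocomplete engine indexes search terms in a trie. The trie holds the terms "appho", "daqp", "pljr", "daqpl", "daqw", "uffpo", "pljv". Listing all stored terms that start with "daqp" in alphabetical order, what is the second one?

Words with prefix "daqp", in lexicographic order: "daqp", "daqpl"
Position 2: daqpl

daqpl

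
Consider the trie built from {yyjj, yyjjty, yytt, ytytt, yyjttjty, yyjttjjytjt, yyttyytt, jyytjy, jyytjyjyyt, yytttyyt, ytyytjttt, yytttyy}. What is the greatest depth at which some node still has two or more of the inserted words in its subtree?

Equivalently: take the maximum, over all pairs, of their longest common prefix length.
e.g. "yytttyy" and "yytttyyt" share the prefix "yytttyy" of length 7; no pair shares a longer one.
Longest shared-prefix length: 7

7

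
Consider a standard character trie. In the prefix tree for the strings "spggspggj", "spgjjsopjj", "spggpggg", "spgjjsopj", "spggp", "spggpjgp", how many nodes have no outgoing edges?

4

A leaf is a node with no children — equivalently, the end of a word that is not a proper prefix of any other stored word.
Those words: "spggpggg", "spggpjgp", "spggspggj", "spgjjsopjj"
Leaf count: 4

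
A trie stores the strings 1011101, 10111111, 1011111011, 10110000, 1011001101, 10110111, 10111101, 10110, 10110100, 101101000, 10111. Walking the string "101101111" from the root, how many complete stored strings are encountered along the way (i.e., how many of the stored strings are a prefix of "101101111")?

Traverse "101101111" character by character; count nodes along the way that are marked as word ends.
Prefixes of the query that are stored words: "10110", "10110111"
Count: 2

2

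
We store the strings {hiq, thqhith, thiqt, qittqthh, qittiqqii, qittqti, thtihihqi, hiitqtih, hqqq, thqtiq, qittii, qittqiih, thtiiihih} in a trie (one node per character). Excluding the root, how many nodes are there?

55

Insert word by word; a character creates a node only if that edge doesn't already exist:
  "hiq" → 3 new (h, i, q)
  "thqhith" → 7 new (t, h, q, h, i, t, h)
  "thiqt" → prefix "th" already present; 3 new (i, q, t)
  "qittqthh" → 8 new (q, i, t, t, q, t, h, h)
  "qittiqqii" → prefix "qitt" already present; 5 new (i, q, q, i, i)
  "qittqti" → prefix "qittqt" already present; 1 new (i)
  "thtihihqi" → prefix "th" already present; 7 new (t, i, h, i, h, q, i)
  "hiitqtih" → prefix "hi" already present; 6 new (i, t, q, t, i, h)
  "hqqq" → prefix "h" already present; 3 new (q, q, q)
  "thqtiq" → prefix "thq" already present; 3 new (t, i, q)
  "qittii" → prefix "qitti" already present; 1 new (i)
  "qittqiih" → prefix "qittq" already present; 3 new (i, i, h)
  "thtiiihih" → prefix "thti" already present; 5 new (i, i, h, i, h)
Total nodes = 3 + 7 + 3 + 8 + 5 + 1 + 7 + 6 + 3 + 3 + 1 + 3 + 5 = 55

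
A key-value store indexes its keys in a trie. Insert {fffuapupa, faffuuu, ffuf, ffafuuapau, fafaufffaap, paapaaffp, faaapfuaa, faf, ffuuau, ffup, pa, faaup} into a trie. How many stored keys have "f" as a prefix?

10

Walk to "f"; the words in its subtree are exactly those with that prefix.
Matches: "faaapfuaa", "faaup", "faf", "fafaufffaap", "faffuuu", "ffafuuapau", "fffuapupa", "ffuf", "ffup", "ffuuau"
Count: 10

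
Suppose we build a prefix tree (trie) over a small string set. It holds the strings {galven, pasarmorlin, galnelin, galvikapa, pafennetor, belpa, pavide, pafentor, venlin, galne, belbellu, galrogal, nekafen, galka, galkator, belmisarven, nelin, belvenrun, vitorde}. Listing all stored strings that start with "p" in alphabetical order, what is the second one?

DFS of the "p" subtree visits, in order: "pafennetor", "pafentor", "pasarmorlin", "pavide"
The 2nd is pafentor.

pafentor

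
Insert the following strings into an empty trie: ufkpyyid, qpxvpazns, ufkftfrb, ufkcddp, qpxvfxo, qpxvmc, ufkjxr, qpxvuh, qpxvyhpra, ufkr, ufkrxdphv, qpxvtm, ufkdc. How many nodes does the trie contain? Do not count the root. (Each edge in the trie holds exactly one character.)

51

Insert word by word; a character creates a node only if that edge doesn't already exist:
  "ufkpyyid" → 8 new (u, f, k, p, y, y, i, d)
  "qpxvpazns" → 9 new (q, p, x, v, p, a, z, n, s)
  "ufkftfrb" → prefix "ufk" already present; 5 new (f, t, f, r, b)
  "ufkcddp" → prefix "ufk" already present; 4 new (c, d, d, p)
  "qpxvfxo" → prefix "qpxv" already present; 3 new (f, x, o)
  "qpxvmc" → prefix "qpxv" already present; 2 new (m, c)
  "ufkjxr" → prefix "ufk" already present; 3 new (j, x, r)
  "qpxvuh" → prefix "qpxv" already present; 2 new (u, h)
  "qpxvyhpra" → prefix "qpxv" already present; 5 new (y, h, p, r, a)
  "ufkr" → prefix "ufk" already present; 1 new (r)
  "ufkrxdphv" → prefix "ufkr" already present; 5 new (x, d, p, h, v)
  "qpxvtm" → prefix "qpxv" already present; 2 new (t, m)
  "ufkdc" → prefix "ufk" already present; 2 new (d, c)
Total nodes = 8 + 9 + 5 + 4 + 3 + 2 + 3 + 2 + 5 + 1 + 5 + 2 + 2 = 51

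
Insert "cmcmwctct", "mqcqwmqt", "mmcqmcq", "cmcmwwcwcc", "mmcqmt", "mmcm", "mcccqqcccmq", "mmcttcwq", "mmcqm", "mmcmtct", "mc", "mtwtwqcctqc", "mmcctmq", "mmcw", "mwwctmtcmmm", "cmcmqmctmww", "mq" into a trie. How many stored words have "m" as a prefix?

14

Filter for entries beginning with "m":
Matches: "mc", "mcccqqcccmq", "mmcctmq", "mmcm", "mmcmtct", "mmcqm", "mmcqmcq", "mmcqmt", "mmcttcwq", "mmcw", "mq", "mqcqwmqt", "mtwtwqcctqc", "mwwctmtcmmm"
Count: 14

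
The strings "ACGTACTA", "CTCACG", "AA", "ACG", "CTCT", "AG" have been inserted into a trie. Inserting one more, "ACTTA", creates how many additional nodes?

3

Walking "ACTTA" from the root, the first 2 characters ("AC") follow existing edges; "T" is the first miss.
New nodes needed: |"ACTTA"| − 2 = 5 − 2 = 3.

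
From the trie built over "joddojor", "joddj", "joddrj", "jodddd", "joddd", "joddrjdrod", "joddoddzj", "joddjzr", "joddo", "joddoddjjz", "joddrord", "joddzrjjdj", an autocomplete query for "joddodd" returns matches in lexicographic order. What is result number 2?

joddoddzj

Words with prefix "joddodd", in lexicographic order: "joddoddjjz", "joddoddzj"
The 2nd is joddoddzj.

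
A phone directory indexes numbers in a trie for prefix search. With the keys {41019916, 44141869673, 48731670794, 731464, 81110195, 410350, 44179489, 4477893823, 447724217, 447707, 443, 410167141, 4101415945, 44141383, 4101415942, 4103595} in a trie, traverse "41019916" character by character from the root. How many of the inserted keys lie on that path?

Walk "41019916" from the root; an end-of-word marker is hit whenever a stored word is a prefix of "41019916".
Prefixes of the query that are stored words: "41019916"
Count: 1

1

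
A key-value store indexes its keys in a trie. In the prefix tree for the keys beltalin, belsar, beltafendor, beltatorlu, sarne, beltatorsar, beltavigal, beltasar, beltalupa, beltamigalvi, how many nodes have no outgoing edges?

10

Leaves are exactly the stored words that no other stored word extends.
Those words: "belsar", "beltafendor", "beltalin", "beltalupa", "beltamigalvi", "beltasar", "beltatorlu", "beltatorsar", "beltavigal", "sarne"
Leaf count: 10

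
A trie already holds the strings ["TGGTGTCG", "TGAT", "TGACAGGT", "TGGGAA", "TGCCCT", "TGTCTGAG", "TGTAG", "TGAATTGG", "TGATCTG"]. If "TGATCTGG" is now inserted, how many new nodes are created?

Walking "TGATCTGG" from the root, the first 7 characters ("TGATCTG") follow existing edges; "G" is the first miss.
So 8 − 7 = 1 new nodes.

1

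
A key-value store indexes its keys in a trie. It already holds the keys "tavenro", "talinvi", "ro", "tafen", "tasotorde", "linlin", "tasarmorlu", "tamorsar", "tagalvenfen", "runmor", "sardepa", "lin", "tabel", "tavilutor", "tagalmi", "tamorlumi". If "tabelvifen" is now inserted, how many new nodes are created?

The longest prefix of "tabelvifen" already in the trie is "tabel" (length 5).
So 10 − 5 = 5 new nodes.

5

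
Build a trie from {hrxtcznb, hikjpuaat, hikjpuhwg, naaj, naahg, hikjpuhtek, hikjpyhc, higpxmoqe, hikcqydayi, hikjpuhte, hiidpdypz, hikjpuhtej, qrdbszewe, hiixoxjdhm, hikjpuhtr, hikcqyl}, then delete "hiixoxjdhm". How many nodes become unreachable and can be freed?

A node on "hiixoxjdhm"'s path can go only if nothing else ends at it or branches off below it.
The suffix "xoxjdhm" (7 nodes) is used only by "hiixoxjdhm"; the node for "hii" still has the child "d", so pruning stops there.
Nodes removed: 7

7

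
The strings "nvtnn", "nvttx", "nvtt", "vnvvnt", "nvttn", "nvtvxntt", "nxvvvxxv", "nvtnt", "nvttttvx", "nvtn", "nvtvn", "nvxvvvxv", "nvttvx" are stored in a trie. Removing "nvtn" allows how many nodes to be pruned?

Walk "nvtn" from the leaf back toward the root, removing each node that no remaining word uses.
Every node on "nvtn" is still needed (e.g. by "nvtnn"), so nothing is freed.
Nodes removed: 0

0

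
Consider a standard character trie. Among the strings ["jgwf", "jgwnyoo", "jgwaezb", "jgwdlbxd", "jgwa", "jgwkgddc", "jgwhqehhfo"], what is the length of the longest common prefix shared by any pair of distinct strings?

The deepest shared node is where two words last agree before diverging.
"jgwa" and "jgwaezb" agree on "jgwa" (4 characters) before diverging; nothing deeper is shared.
Longest shared-prefix length: 4

4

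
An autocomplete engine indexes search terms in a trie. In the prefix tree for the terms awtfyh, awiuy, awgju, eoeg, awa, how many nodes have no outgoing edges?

Leaves are exactly the stored words that no other stored word extends.
Those words: "awa", "awgju", "awiuy", "awtfyh", "eoeg"
Leaf count: 5

5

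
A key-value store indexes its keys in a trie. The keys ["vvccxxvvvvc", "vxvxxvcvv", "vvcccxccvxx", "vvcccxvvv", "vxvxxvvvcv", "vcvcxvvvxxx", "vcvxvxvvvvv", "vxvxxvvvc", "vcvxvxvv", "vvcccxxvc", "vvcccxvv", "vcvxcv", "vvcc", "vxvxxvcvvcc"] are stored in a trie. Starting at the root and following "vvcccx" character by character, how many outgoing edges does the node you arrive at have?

The children of the "vvcccx" node are the distinct next characters among strings starting with "vvcccx".
Distinct next characters after "vvcccx": c, v, x.
That node has 3 child edges.

3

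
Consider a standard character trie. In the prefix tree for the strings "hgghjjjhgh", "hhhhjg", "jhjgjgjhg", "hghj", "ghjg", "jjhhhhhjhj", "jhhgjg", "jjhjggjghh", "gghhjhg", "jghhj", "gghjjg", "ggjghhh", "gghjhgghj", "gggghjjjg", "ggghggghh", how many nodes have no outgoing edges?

15

Leaves are exactly the stored words that no other stored word extends.
Those words: "gggghjjjg", "ggghggghh", "gghhjhg", "gghjhgghj", "gghjjg", "ggjghhh", "ghjg", "hgghjjjhgh", "hghj", "hhhhjg", "jghhj", "jhhgjg", "jhjgjgjhg", "jjhhhhhjhj", "jjhjggjghh"
Leaf count: 15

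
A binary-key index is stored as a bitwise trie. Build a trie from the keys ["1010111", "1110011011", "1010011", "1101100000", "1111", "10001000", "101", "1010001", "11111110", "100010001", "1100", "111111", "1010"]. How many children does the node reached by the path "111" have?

2

The children of the "111" node are the distinct next characters among strings starting with "111".
Distinct next characters after "111": 0, 1.
That node has 2 child edges.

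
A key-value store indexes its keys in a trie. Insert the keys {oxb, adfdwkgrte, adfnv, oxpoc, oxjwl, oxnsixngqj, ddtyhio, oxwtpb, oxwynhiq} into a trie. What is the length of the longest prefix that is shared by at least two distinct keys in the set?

3

Equivalently: take the maximum, over all pairs, of their longest common prefix length.
e.g. "adfdwkgrte" and "adfnv" share the prefix "adf" of length 3; no pair shares a longer one.
Longest shared-prefix length: 3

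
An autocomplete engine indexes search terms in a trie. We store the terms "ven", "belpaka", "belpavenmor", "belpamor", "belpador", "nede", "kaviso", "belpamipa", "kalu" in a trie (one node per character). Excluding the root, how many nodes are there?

37

For each word, the new-node count is its length minus the longest prefix already in the trie:
  "ven" → 3 new (v, e, n)
  "belpaka" → 7 new (b, e, l, p, a, k, a)
  "belpavenmor" → prefix "belpa" already present; 6 new (v, e, n, m, o, r)
  "belpamor" → prefix "belpa" already present; 3 new (m, o, r)
  "belpador" → prefix "belpa" already present; 3 new (d, o, r)
  "nede" → 4 new (n, e, d, e)
  "kaviso" → 6 new (k, a, v, i, s, o)
  "belpamipa" → prefix "belpam" already present; 3 new (i, p, a)
  "kalu" → prefix "ka" already present; 2 new (l, u)
Total nodes = 3 + 7 + 6 + 3 + 3 + 4 + 6 + 3 + 2 = 37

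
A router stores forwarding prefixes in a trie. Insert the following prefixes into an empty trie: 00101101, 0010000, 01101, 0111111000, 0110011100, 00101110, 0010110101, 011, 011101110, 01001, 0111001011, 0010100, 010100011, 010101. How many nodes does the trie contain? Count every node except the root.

Insert word by word; a character creates a node only if that edge doesn't already exist:
  "00101101" → 8 new (0, 0, 1, 0, 1, 1, 0, 1)
  "0010000" → prefix "0010" already present; 3 new (0, 0, 0)
  "01101" → prefix "0" already present; 4 new (1, 1, 0, 1)
  "0111111000" → prefix "011" already present; 7 new (1, 1, 1, 1, 0, 0, 0)
  "0110011100" → prefix "0110" already present; 6 new (0, 1, 1, 1, 0, 0)
  "00101110" → prefix "001011" already present; 2 new (1, 0)
  "0010110101" → prefix "00101101" already present; 2 new (0, 1)
  "011" → prefix "011" already present; 0 new (none)
  "011101110" → prefix "0111" already present; 5 new (0, 1, 1, 1, 0)
  "01001" → prefix "01" already present; 3 new (0, 0, 1)
  "0111001011" → prefix "01110" already present; 5 new (0, 1, 0, 1, 1)
  "0010100" → prefix "00101" already present; 2 new (0, 0)
  "010100011" → prefix "010" already present; 6 new (1, 0, 0, 0, 1, 1)
  "010101" → prefix "01010" already present; 1 new (1)
Total nodes = 8 + 3 + 4 + 7 + 6 + 2 + 2 + 0 + 5 + 3 + 5 + 2 + 6 + 1 = 54

54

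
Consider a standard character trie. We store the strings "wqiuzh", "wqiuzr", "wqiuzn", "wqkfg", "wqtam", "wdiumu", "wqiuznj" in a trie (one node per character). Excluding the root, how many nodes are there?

Trace insertions, counting only characters that open a new branch:
  "wqiuzh" → 6 new (w, q, i, u, z, h)
  "wqiuzr" → prefix "wqiuz" already present; 1 new (r)
  "wqiuzn" → prefix "wqiuz" already present; 1 new (n)
  "wqkfg" → prefix "wq" already present; 3 new (k, f, g)
  "wqtam" → prefix "wq" already present; 3 new (t, a, m)
  "wdiumu" → prefix "w" already present; 5 new (d, i, u, m, u)
  "wqiuznj" → prefix "wqiuzn" already present; 1 new (j)
Total nodes = 6 + 1 + 1 + 3 + 3 + 5 + 1 = 20

20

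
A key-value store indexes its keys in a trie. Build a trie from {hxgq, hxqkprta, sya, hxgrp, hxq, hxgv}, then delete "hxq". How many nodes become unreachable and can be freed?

Walk "hxq" from the leaf back toward the root, removing each node that no remaining word uses.
Every node on "hxq" is still needed (e.g. by "hxqkprta"), so nothing is freed.
Nodes removed: 0

0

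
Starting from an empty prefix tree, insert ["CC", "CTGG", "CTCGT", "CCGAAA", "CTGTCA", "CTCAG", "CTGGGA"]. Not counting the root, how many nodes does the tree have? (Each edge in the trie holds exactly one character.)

Insert word by word; a character creates a node only if that edge doesn't already exist:
  "CC" → 2 new (C, C)
  "CTGG" → prefix "C" already present; 3 new (T, G, G)
  "CTCGT" → prefix "CT" already present; 3 new (C, G, T)
  "CCGAAA" → prefix "CC" already present; 4 new (G, A, A, A)
  "CTGTCA" → prefix "CTG" already present; 3 new (T, C, A)
  "CTCAG" → prefix "CTC" already present; 2 new (A, G)
  "CTGGGA" → prefix "CTGG" already present; 2 new (G, A)
Total nodes = 2 + 3 + 3 + 4 + 3 + 2 + 2 = 19

19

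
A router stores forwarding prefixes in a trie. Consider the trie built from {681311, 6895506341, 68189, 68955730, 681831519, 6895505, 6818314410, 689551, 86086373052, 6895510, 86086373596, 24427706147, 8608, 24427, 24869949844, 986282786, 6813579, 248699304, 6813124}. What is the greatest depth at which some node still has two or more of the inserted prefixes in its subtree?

Look for the deepest trie node that still has at least two words in its subtree.
"86086373052" and "86086373596" agree on "86086373" (8 characters) before diverging; nothing deeper is shared.
Longest shared-prefix length: 8

8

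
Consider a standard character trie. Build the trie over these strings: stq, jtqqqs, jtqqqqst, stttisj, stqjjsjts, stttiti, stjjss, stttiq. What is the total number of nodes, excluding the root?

30

Insert word by word; a character creates a node only if that edge doesn't already exist:
  "stq" → 3 new (s, t, q)
  "jtqqqs" → 6 new (j, t, q, q, q, s)
  "jtqqqqst" → prefix "jtqqq" already present; 3 new (q, s, t)
  "stttisj" → prefix "st" already present; 5 new (t, t, i, s, j)
  "stqjjsjts" → prefix "stq" already present; 6 new (j, j, s, j, t, s)
  "stttiti" → prefix "sttti" already present; 2 new (t, i)
  "stjjss" → prefix "st" already present; 4 new (j, j, s, s)
  "stttiq" → prefix "sttti" already present; 1 new (q)
Total nodes = 3 + 6 + 3 + 5 + 6 + 2 + 4 + 1 = 30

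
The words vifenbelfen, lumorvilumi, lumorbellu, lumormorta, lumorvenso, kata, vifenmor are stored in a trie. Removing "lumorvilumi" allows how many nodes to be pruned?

Walk "lumorvilumi" from the leaf back toward the root, removing each node that no remaining word uses.
The suffix "ilumi" (5 nodes) is used only by "lumorvilumi"; the node for "lumorv" still has the child "e", so pruning stops there.
Nodes removed: 5

5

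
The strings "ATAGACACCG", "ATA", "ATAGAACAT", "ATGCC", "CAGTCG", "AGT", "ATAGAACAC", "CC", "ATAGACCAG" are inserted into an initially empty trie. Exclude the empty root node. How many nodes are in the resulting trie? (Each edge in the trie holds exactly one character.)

Count nodes per top-level branch (shared prefixes stored once):
  'A'-branch (AGT, ATA, ATAGAACAC, ATAGAACAT, ATAGACACCG, ATAGACCAG, ATGCC): 23 nodes
  'C'-branch (CAGTCG, CC): 7 nodes
Sum: 30

30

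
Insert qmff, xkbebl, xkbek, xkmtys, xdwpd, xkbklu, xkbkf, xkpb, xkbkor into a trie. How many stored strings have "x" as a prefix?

8

Walk to "x"; the words in its subtree are exactly those with that prefix.
Matches: "xdwpd", "xkbebl", "xkbek", "xkbkf", "xkbklu", "xkbkor", "xkmtys", "xkpb"
Count: 8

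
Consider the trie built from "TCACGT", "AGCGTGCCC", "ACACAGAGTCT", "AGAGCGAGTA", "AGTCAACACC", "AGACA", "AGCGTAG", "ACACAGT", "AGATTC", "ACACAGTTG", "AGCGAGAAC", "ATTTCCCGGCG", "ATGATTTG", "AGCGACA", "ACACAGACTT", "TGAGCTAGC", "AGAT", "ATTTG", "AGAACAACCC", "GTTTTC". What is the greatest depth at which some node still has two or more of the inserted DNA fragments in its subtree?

7

Equivalently: take the maximum, over all pairs, of their longest common prefix length.
e.g. "ACACAGACTT" and "ACACAGAGTCT" share the prefix "ACACAGA" of length 7; no pair shares a longer one.
Longest shared-prefix length: 7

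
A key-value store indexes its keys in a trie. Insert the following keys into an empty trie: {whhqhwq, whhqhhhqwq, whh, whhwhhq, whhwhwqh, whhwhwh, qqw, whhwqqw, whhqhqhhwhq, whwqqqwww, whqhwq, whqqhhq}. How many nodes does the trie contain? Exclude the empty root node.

47

For each word, the new-node count is its length minus the longest prefix already in the trie:
  "whhqhwq" → 7 new (w, h, h, q, h, w, q)
  "whhqhhhqwq" → prefix "whhqh" already present; 5 new (h, h, q, w, q)
  "whh" → prefix "whh" already present; 0 new (none)
  "whhwhhq" → prefix "whh" already present; 4 new (w, h, h, q)
  "whhwhwqh" → prefix "whhwh" already present; 3 new (w, q, h)
  "whhwhwh" → prefix "whhwhw" already present; 1 new (h)
  "qqw" → 3 new (q, q, w)
  "whhwqqw" → prefix "whhw" already present; 3 new (q, q, w)
  "whhqhqhhwhq" → prefix "whhqh" already present; 6 new (q, h, h, w, h, q)
  "whwqqqwww" → prefix "wh" already present; 7 new (w, q, q, q, w, w, w)
  "whqhwq" → prefix "wh" already present; 4 new (q, h, w, q)
  "whqqhhq" → prefix "whq" already present; 4 new (q, h, h, q)
Total nodes = 7 + 5 + 0 + 4 + 3 + 1 + 3 + 3 + 6 + 7 + 4 + 4 = 47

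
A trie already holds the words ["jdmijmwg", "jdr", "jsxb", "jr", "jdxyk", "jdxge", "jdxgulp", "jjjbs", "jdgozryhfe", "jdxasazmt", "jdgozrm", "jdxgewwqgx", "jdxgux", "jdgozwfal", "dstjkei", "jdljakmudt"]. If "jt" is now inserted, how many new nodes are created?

Walking "jt" from the root, the first 1 characters ("j") follow existing edges; "t" is the first miss.
Each of the 1 remaining characters creates one node.

1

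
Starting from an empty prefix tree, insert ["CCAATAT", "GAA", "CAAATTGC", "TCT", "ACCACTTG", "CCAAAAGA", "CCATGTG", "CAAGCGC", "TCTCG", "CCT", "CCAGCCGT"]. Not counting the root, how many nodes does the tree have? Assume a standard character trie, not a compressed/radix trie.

Count nodes per top-level branch (shared prefixes stored once):
  'A'-branch (ACCACTTG): 8 nodes
  'C'-branch (CAAATTGC, CAAGCGC, CCAAAAGA, CCAATAT, CCAGCCGT, CCATGTG, CCT): 32 nodes
  'G'-branch (GAA): 3 nodes
  'T'-branch (TCT, TCTCG): 5 nodes
Sum: 48

48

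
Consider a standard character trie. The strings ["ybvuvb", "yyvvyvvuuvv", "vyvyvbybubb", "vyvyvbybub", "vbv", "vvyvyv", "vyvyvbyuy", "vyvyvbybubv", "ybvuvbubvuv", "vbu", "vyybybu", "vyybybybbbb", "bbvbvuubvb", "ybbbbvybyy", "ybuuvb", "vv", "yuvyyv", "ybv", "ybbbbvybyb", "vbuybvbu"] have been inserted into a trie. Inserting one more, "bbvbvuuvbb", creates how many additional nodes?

The longest prefix of "bbvbvuuvbb" already in the trie is "bbvbvuu" (length 7).
New nodes needed: |"bbvbvuuvbb"| − 7 = 10 − 7 = 3.

3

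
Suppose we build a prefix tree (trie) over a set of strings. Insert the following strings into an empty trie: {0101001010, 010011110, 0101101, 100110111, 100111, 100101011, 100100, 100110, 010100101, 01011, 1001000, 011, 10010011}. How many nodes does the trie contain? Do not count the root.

Trie structure (* marks end of a word):
(root)
├─ 0
│  └─ 1
│     ├─ 0
│     │  ├─ 0
│     │  │  └─ 1
│     │  │     └─ 1
│     │  │        └─ 1
│     │  │           └─ 1
│     │  │              └─ 0 *
│     │  └─ 1
│     │     ├─ 0
│     │     │  └─ 0
│     │     │     └─ 1
│     │     │        └─ 0
│     │     │           └─ 1 *
│     │     │              └─ 0 *
│     │     └─ 1 *
│     │        └─ 0
│     │           └─ 1 *
│     └─ 1 *
└─ 1
   └─ 0
      └─ 0
         └─ 1
            ├─ 0
            │  ├─ 0 *
            │  │  ├─ 0 *
            │  │  └─ 1
            │  │     └─ 1 *
            │  └─ 1
            │     └─ 0
            │        └─ 1
            │           └─ 1 *
            └─ 1
               ├─ 0 *
               │  └─ 1
               │     └─ 1
               │        └─ 1 *
               └─ 1 *
Counting every labelled node above: 39.

39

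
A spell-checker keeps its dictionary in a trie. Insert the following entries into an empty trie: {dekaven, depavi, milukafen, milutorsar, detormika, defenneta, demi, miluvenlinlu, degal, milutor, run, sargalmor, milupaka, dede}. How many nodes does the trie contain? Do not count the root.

71

Count nodes per top-level branch (shared prefixes stored once):
  'd'-branch (dede, defenneta, degal, dekaven, demi, depavi, detormika): 32 nodes
  'm'-branch (milukafen, milupaka, milutor, milutorsar, miluvenlinlu): 27 nodes
  'r'-branch (run): 3 nodes
  's'-branch (sargalmor): 9 nodes
Sum: 71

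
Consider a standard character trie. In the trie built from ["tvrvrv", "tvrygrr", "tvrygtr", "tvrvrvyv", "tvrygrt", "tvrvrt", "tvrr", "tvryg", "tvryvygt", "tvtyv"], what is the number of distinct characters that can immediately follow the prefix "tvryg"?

2

Walk "tvryg" from the root, arriving at one node.
Characters that immediately follow "tvryg" among the stored strings: {r, t}.
That node has 2 child edges.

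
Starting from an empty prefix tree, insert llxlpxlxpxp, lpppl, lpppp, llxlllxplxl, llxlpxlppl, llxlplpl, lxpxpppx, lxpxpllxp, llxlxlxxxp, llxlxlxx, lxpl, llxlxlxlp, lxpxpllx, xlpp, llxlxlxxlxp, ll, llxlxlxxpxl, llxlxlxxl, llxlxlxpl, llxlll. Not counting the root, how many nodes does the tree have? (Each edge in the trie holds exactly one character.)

61

Insert word by word; a character creates a node only if that edge doesn't already exist:
  "llxlpxlxpxp" → 11 new (l, l, x, l, p, x, l, x, p, x, p)
  "lpppl" → prefix "l" already present; 4 new (p, p, p, l)
  "lpppp" → prefix "lppp" already present; 1 new (p)
  "llxlllxplxl" → prefix "llxl" already present; 7 new (l, l, x, p, l, x, l)
  "llxlpxlppl" → prefix "llxlpxl" already present; 3 new (p, p, l)
  "llxlplpl" → prefix "llxlp" already present; 3 new (l, p, l)
  "lxpxpppx" → prefix "l" already present; 7 new (x, p, x, p, p, p, x)
  "lxpxpllxp" → prefix "lxpxp" already present; 4 new (l, l, x, p)
  "llxlxlxxxp" → prefix "llxl" already present; 6 new (x, l, x, x, x, p)
  "llxlxlxx" → prefix "llxlxlxx" already present; 0 new (none)
  "lxpl" → prefix "lxp" already present; 1 new (l)
  "llxlxlxlp" → prefix "llxlxlx" already present; 2 new (l, p)
  "lxpxpllx" → prefix "lxpxpllx" already present; 0 new (none)
  "xlpp" → 4 new (x, l, p, p)
  "llxlxlxxlxp" → prefix "llxlxlxx" already present; 3 new (l, x, p)
  "ll" → prefix "ll" already present; 0 new (none)
  "llxlxlxxpxl" → prefix "llxlxlxx" already present; 3 new (p, x, l)
  "llxlxlxxl" → prefix "llxlxlxxl" already present; 0 new (none)
  "llxlxlxpl" → prefix "llxlxlx" already present; 2 new (p, l)
  "llxlll" → prefix "llxlll" already present; 0 new (none)
Total nodes = 11 + 4 + 1 + 7 + 3 + 3 + 7 + 4 + 6 + 0 + 1 + 2 + 0 + 4 + 3 + 0 + 3 + 0 + 2 + 0 = 61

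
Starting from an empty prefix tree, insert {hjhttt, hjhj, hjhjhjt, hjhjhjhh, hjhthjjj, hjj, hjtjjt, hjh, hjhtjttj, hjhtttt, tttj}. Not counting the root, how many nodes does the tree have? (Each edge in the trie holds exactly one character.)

30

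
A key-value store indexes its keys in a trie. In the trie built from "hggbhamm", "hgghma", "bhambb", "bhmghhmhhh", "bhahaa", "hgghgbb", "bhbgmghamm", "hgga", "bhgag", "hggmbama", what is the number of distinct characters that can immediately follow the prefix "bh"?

4

Follow the path "bh" to its node, then look at its outgoing edges.
Distinct next characters after "bh": a, b, g, m.
That node has 4 child edges.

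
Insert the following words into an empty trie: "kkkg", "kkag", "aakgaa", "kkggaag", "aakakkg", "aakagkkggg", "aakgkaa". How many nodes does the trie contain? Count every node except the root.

Count nodes per top-level branch (shared prefixes stored once):
  'a'-branch (aakagkkggg, aakakkg, aakgaa, aakgkaa): 19 nodes
  'k'-branch (kkag, kkggaag, kkkg): 11 nodes
Sum: 30

30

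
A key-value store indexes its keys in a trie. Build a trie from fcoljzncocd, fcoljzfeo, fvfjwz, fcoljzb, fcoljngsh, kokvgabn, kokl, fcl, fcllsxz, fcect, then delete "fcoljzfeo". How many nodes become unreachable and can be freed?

A node on "fcoljzfeo"'s path can go only if nothing else ends at it or branches off below it.
The suffix "feo" (3 nodes) is used only by "fcoljzfeo"; the node for "fcoljz" still has the child "n", so pruning stops there.
Nodes removed: 3

3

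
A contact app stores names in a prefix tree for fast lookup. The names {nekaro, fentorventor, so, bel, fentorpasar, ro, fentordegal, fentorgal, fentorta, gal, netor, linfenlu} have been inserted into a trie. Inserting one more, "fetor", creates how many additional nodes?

3

The longest prefix of "fetor" already in the trie is "fe" (length 2).
So 5 − 2 = 3 new nodes.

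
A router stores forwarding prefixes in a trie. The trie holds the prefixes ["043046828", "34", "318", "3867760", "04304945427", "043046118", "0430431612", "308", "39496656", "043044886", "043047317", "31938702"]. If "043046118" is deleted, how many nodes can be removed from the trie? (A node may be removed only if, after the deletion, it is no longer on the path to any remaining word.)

After clearing the end-marker at "043046118", prune upward until reaching a node still needed by another word.
The suffix "118" (3 nodes) is used only by "043046118"; the node for "043046" still has the child "8", so pruning stops there.
Nodes removed: 3

3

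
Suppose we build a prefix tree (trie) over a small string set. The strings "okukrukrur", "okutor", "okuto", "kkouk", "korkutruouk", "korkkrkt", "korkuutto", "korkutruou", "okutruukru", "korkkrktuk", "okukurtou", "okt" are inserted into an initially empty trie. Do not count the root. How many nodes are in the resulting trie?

50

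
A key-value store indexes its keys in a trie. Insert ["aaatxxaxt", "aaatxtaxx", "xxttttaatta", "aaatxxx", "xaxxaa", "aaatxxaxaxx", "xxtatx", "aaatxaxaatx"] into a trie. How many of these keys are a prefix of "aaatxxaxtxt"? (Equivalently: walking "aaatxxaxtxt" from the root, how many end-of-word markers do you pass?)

1

Walk "aaatxxaxtxt" from the root; an end-of-word marker is hit whenever a stored word is a prefix of "aaatxxaxtxt".
Prefixes of the query that are stored words: "aaatxxaxt"
Count: 1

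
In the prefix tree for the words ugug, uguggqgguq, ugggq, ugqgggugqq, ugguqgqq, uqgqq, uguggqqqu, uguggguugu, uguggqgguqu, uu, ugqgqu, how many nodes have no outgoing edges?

A leaf is a node with no children — equivalently, the end of a word that is not a proper prefix of any other stored word.
Those words: "ugggq", "ugguqgqq", "ugqgggugqq", "ugqgqu", "uguggguugu", "uguggqgguqu", "uguggqqqu", "uqgqq", "uu"
Leaf count: 9

9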